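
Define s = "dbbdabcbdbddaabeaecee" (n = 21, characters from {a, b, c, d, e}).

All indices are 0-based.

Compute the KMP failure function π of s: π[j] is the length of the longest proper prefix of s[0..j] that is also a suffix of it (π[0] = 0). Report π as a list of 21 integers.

π[0] = 0
j=1 s[j]='b': π[1]=0 (border '')
j=2 s[j]='b': π[2]=0 (border '')
j=3 s[j]='d': π[3]=1 (border 'd')
j=4 s[j]='a': k: 1→0; π[4]=0 (border '')
j=5 s[j]='b': π[5]=0 (border '')
j=6 s[j]='c': π[6]=0 (border '')
j=7 s[j]='b': π[7]=0 (border '')
j=8 s[j]='d': π[8]=1 (border 'd')
j=9 s[j]='b': π[9]=2 (border 'db')
j=10 s[j]='d': k: 2→0; π[10]=1 (border 'd')
j=11 s[j]='d': k: 1→0; π[11]=1 (border 'd')
j=12 s[j]='a': k: 1→0; π[12]=0 (border '')
j=13 s[j]='a': π[13]=0 (border '')
j=14 s[j]='b': π[14]=0 (border '')
j=15 s[j]='e': π[15]=0 (border '')
j=16 s[j]='a': π[16]=0 (border '')
j=17 s[j]='e': π[17]=0 (border '')
j=18 s[j]='c': π[18]=0 (border '')
j=19 s[j]='e': π[19]=0 (border '')
j=20 s[j]='e': π[20]=0 (border '')

[0, 0, 0, 1, 0, 0, 0, 0, 1, 2, 1, 1, 0, 0, 0, 0, 0, 0, 0, 0, 0]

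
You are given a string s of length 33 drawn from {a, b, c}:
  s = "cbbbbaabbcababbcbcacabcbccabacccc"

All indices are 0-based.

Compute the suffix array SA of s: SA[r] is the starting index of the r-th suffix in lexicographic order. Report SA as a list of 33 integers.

[5, 10, 26, 6, 12, 20, 18, 28, 4, 11, 27, 3, 2, 1, 7, 13, 8, 16, 14, 21, 23, 32, 9, 25, 19, 17, 0, 15, 22, 31, 24, 30, 29]

rank | idx | suffix
   0 |   5 | aabbcababbcbcacabcbccabacccc
   1 |  10 | ababbcbcacabcbccabacccc
   2 |  26 | abacccc
   3 |   6 | abbcababbcbcacabcbccabacccc
   4 |  12 | abbcbcacabcbccabacccc
   5 |  20 | abcbccabacccc
   6 |  18 | acabcbccabacccc
   7 |  28 | acccc
   8 |   4 | baabbcababbcbcacabcbccabacccc
   9 |  11 | babbcbcacabcbccabacccc
  10 |  27 | bacccc
  11 |   3 | bbaabbcababbcbcacabcbccabacccc
  12 |   2 | bbbaabbcababbcbcacabcbccabacccc
  13 |   1 | bbbbaabbcababbcbcacabcbccabacccc
  14 |   7 | bbcababbcbcacabcbccabacccc
  15 |  13 | bbcbcacabcbccabacccc
  16 |   8 | bcababbcbcacabcbccabacccc
  17 |  16 | bcacabcbccabacccc
  18 |  14 | bcbcacabcbccabacccc
  19 |  21 | bcbccabacccc
  20 |  23 | bccabacccc
  21 |  32 | c
  22 |   9 | cababbcbcacabcbccabacccc
  23 |  25 | cabacccc
  24 |  19 | cabcbccabacccc
  25 |  17 | cacabcbccabacccc
  26 |   0 | cbbbbaabbcababbcbcacabcbccabacccc
  27 |  15 | cbcacabcbccabacccc
  28 |  22 | cbccabacccc
  29 |  31 | cc
  30 |  24 | ccabacccc
  31 |  30 | ccc
  32 |  29 | cccc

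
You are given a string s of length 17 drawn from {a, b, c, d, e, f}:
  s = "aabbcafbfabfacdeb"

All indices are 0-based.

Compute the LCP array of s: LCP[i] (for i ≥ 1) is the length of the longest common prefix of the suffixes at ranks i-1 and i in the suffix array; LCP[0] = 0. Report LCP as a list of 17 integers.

rank→(start, suffix):
  0 → (0, 'aabbcafbfabfacdeb')
  1 → (1, 'abbcafbfabfacdeb')
  2 → (9, 'abfacdeb')
  3 → (12, 'acdeb')
  4 → (5, 'afbfabfacdeb')
  5 → (16, 'b')
  6 → (2, 'bbcafbfabfacdeb')
  7 → (3, 'bcafbfabfacdeb')
  8 → (7, 'bfabfacdeb')
  9 → (10, 'bfacdeb')
  10 → (4, 'cafbfabfacdeb')
  11 → (13, 'cdeb')
  12 → (14, 'deb')
  13 → (15, 'eb')
  14 → (8, 'fabfacdeb')
  15 → (11, 'facdeb')
  16 → (6, 'fbfabfacdeb')

SA = [0, 1, 9, 12, 5, 16, 2, 3, 7, 10, 4, 13, 14, 15, 8, 11, 6]
[i] adj suffixes → lcp
  [1] 0/1 → 1 ('a')
  [2] 1/9 → 2 ('ab')
  [3] 9/12 → 1 ('a')
  [4] 12/5 → 1 ('a')
  [5] 5/16 → 0 ('')
  [6] 16/2 → 1 ('b')
  [7] 2/3 → 1 ('b')
  [8] 3/7 → 1 ('b')
  [9] 7/10 → 3 ('bfa')
  [10] 10/4 → 0 ('')
  [11] 4/13 → 1 ('c')
  [12] 13/14 → 0 ('')
  [13] 14/15 → 0 ('')
  [14] 15/8 → 0 ('')
  [15] 8/11 → 2 ('fa')
  [16] 11/6 → 1 ('f')

[0, 1, 2, 1, 1, 0, 1, 1, 1, 3, 0, 1, 0, 0, 0, 2, 1]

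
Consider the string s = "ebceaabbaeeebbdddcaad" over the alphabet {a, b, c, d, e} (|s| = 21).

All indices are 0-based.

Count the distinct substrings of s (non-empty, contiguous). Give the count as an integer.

210

rank→(start, suffix):
  0 → (4, 'aabbaeeebbdddcaad')
  1 → (18, 'aad')
  2 → (5, 'abbaeeebbdddcaad')
  3 → (19, 'ad')
  4 → (8, 'aeeebbdddcaad')
  5 → (7, 'baeeebbdddcaad')
  6 → (6, 'bbaeeebbdddcaad')
  7 → (12, 'bbdddcaad')
  8 → (1, 'bceaabbaeeebbdddcaad')
  9 → (13, 'bdddcaad')
  10 → (17, 'caad')
  11 → (2, 'ceaabbaeeebbdddcaad')
  12 → (20, 'd')
  13 → (16, 'dcaad')
  14 → (15, 'ddcaad')
  15 → (14, 'dddcaad')
  16 → (3, 'eaabbaeeebbdddcaad')
  17 → (11, 'ebbdddcaad')
  18 → (0, 'ebceaabbaeeebbdddcaad')
  19 → (10, 'eebbdddcaad')
  20 → (9, 'eeebbdddcaad')

SA = [4, 18, 5, 19, 8, 7, 6, 12, 1, 13, 17, 2, 20, 16, 15, 14, 3, 11, 0, 10, 9]
i: (SA[i-1],SA[i]) lcp shared
  1: (4,18) 2 'aa'
  2: (18,5) 1 'a'
  3: (5,19) 1 'a'
  4: (19,8) 1 'a'
  5: (8,7) 0 ''
  6: (7,6) 1 'b'
  7: (6,12) 2 'bb'
  8: (12,1) 1 'b'
  9: (1,13) 1 'b'
  10: (13,17) 0 ''
  11: (17,2) 1 'c'
  12: (2,20) 0 ''
  13: (20,16) 1 'd'
  14: (16,15) 1 'd'
  15: (15,14) 2 'dd'
  16: (14,3) 0 ''
  17: (3,11) 1 'e'
  18: (11,0) 2 'eb'
  19: (0,10) 1 'e'
  20: (10,9) 2 'ee'

n(n+1)/2 = 21·22/2 = 231
Σ LCP = 0 + 2 + 1 + 1 + 1 + 0 + 1 + 2 + 1 + 1 + 0 + 1 + 0 + 1 + 1 + 2 + 0 + 1 + 2 + 1 + 2 = 21
distinct = 231 − 21 = 210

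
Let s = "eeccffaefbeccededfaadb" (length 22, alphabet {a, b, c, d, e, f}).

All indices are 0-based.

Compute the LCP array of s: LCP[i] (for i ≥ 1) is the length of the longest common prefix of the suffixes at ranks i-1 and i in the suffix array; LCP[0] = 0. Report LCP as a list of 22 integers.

[0, 1, 1, 0, 1, 0, 2, 1, 1, 0, 1, 1, 0, 3, 1, 2, 1, 1, 0, 2, 1, 1]

sorted suffixes:
  #0 SA[0]=18  'aadb'
  #1 SA[1]=19  'adb'
  #2 SA[2]=6  'aefbeccededfaadb'
  #3 SA[3]=21  'b'
  #4 SA[4]=9  'beccededfaadb'
  #5 SA[5]=11  'ccededfaadb'
  #6 SA[6]=2  'ccffaefbeccededfaadb'
  #7 SA[7]=12  'cededfaadb'
  #8 SA[8]=3  'cffaefbeccededfaadb'
  #9 SA[9]=20  'db'
  #10 SA[10]=14  'dedfaadb'
  #11 SA[11]=16  'dfaadb'
  #12 SA[12]=10  'eccededfaadb'
  #13 SA[13]=1  'eccffaefbeccededfaadb'
  #14 SA[14]=13  'ededfaadb'
  #15 SA[15]=15  'edfaadb'
  #16 SA[16]=0  'eeccffaefbeccededfaadb'
  #17 SA[17]=7  'efbeccededfaadb'
  #18 SA[18]=17  'faadb'
  #19 SA[19]=5  'faefbeccededfaadb'
  #20 SA[20]=8  'fbeccededfaadb'
  #21 SA[21]=4  'ffaefbeccededfaadb'

SA = [18, 19, 6, 21, 9, 11, 2, 12, 3, 20, 14, 16, 10, 1, 13, 15, 0, 7, 17, 5, 8, 4]
[i] adj suffixes → lcp
  [1] 18/19 → 1 ('a')
  [2] 19/6 → 1 ('a')
  [3] 6/21 → 0 ('')
  [4] 21/9 → 1 ('b')
  [5] 9/11 → 0 ('')
  [6] 11/2 → 2 ('cc')
  [7] 2/12 → 1 ('c')
  [8] 12/3 → 1 ('c')
  [9] 3/20 → 0 ('')
  [10] 20/14 → 1 ('d')
  [11] 14/16 → 1 ('d')
  [12] 16/10 → 0 ('')
  [13] 10/1 → 3 ('ecc')
  [14] 1/13 → 1 ('e')
  [15] 13/15 → 2 ('ed')
  [16] 15/0 → 1 ('e')
  [17] 0/7 → 1 ('e')
  [18] 7/17 → 0 ('')
  [19] 17/5 → 2 ('fa')
  [20] 5/8 → 1 ('f')
  [21] 8/4 → 1 ('f')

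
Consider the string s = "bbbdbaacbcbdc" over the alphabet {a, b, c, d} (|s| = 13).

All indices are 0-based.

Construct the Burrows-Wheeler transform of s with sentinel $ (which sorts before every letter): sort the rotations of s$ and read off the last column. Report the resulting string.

rank  rotation        last
    0  $bbbdbaacbcbdc  c
    1  aacbcbdc$bbbdb  b
    2  acbcbdc$bbbdba  a
    3  baacbcbdc$bbbd  d
    4  bbbdbaacbcbdc$  $
    5  bbdbaacbcbdc$b  b
    6  bcbdc$bbbdbaac  c
    7  bdbaacbcbdc$bb  b
    8  bdc$bbbdbaacbc  c
    9  c$bbbdbaacbcbd  d
   10  cbcbdc$bbbdbaa  a
   11  cbdc$bbbdbaacb  b
   12  dbaacbcbdc$bbb  b
   13  dc$bbbdbaacbcb  b

cbad$bcbcdabbb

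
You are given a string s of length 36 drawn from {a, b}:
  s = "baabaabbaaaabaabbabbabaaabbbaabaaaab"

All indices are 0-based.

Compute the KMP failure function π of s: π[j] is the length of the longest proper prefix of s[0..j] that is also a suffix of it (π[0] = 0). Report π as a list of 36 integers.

π[0] = 0
j=1 s[j]='a': π[1]=0 (border '')
j=2 s[j]='a': π[2]=0 (border '')
j=3 s[j]='b': π[3]=1 (border 'b')
j=4 s[j]='a': π[4]=2 (border 'ba')
j=5 s[j]='a': π[5]=3 (border 'baa')
j=6 s[j]='b': π[6]=4 (border 'baab')
j=7 s[j]='b': k: 4→1→0; π[7]=1 (border 'b')
j=8 s[j]='a': π[8]=2 (border 'ba')
j=9 s[j]='a': π[9]=3 (border 'baa')
j=10 s[j]='a': k: 3→0; π[10]=0 (border '')
j=11 s[j]='a': π[11]=0 (border '')
j=12 s[j]='b': π[12]=1 (border 'b')
j=13 s[j]='a': π[13]=2 (border 'ba')
j=14 s[j]='a': π[14]=3 (border 'baa')
j=15 s[j]='b': π[15]=4 (border 'baab')
j=16 s[j]='b': k: 4→1→0; π[16]=1 (border 'b')
j=17 s[j]='a': π[17]=2 (border 'ba')
j=18 s[j]='b': k: 2→0; π[18]=1 (border 'b')
j=19 s[j]='b': k: 1→0; π[19]=1 (border 'b')
j=20 s[j]='a': π[20]=2 (border 'ba')
j=21 s[j]='b': k: 2→0; π[21]=1 (border 'b')
j=22 s[j]='a': π[22]=2 (border 'ba')
j=23 s[j]='a': π[23]=3 (border 'baa')
j=24 s[j]='a': k: 3→0; π[24]=0 (border '')
j=25 s[j]='b': π[25]=1 (border 'b')
j=26 s[j]='b': k: 1→0; π[26]=1 (border 'b')
j=27 s[j]='b': k: 1→0; π[27]=1 (border 'b')
j=28 s[j]='a': π[28]=2 (border 'ba')
j=29 s[j]='a': π[29]=3 (border 'baa')
j=30 s[j]='b': π[30]=4 (border 'baab')
j=31 s[j]='a': π[31]=5 (border 'baaba')
j=32 s[j]='a': π[32]=6 (border 'baabaa')
j=33 s[j]='a': k: 6→3→0; π[33]=0 (border '')
j=34 s[j]='a': π[34]=0 (border '')
j=35 s[j]='b': π[35]=1 (border 'b')

[0, 0, 0, 1, 2, 3, 4, 1, 2, 3, 0, 0, 1, 2, 3, 4, 1, 2, 1, 1, 2, 1, 2, 3, 0, 1, 1, 1, 2, 3, 4, 5, 6, 0, 0, 1]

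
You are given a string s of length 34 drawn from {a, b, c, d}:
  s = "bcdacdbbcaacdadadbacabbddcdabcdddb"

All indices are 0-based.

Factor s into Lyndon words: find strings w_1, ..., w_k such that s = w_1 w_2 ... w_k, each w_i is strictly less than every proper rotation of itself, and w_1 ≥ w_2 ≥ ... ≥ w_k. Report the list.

emit factor 1: 'bcd' (i=0, period=3)
emit factor 2: 'acdbbc' (i=3, period=6)
emit factor 3: 'aacdadadbacabbddcdabcdddb' (i=9, period=25)

["bcd", "acdbbc", "aacdadadbacabbddcdabcdddb"]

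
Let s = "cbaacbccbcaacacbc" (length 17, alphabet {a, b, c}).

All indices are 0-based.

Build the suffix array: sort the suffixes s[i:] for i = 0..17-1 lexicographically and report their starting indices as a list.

[10, 2, 11, 13, 3, 1, 15, 8, 5, 16, 9, 12, 0, 14, 7, 4, 6]

rank→(start, suffix):
  0 → (10, 'aacacbc')
  1 → (2, 'aacbccbcaacacbc')
  2 → (11, 'acacbc')
  3 → (13, 'acbc')
  4 → (3, 'acbccbcaacacbc')
  5 → (1, 'baacbccbcaacacbc')
  6 → (15, 'bc')
  7 → (8, 'bcaacacbc')
  8 → (5, 'bccbcaacacbc')
  9 → (16, 'c')
  10 → (9, 'caacacbc')
  11 → (12, 'cacbc')
  12 → (0, 'cbaacbccbcaacacbc')
  13 → (14, 'cbc')
  14 → (7, 'cbcaacacbc')
  15 → (4, 'cbccbcaacacbc')
  16 → (6, 'ccbcaacacbc')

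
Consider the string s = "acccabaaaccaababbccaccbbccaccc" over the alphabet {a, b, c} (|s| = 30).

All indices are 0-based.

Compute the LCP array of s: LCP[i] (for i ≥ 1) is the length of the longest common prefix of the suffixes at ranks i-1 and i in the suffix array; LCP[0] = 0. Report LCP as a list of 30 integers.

[0, 2, 2, 1, 3, 2, 1, 3, 3, 4, 0, 2, 1, 7, 1, 6, 0, 1, 2, 2, 4, 1, 1, 2, 3, 3, 5, 2, 2, 3]

sorted suffixes:
  #0 SA[0]=6  'aaaccaababbccaccbbccaccc'
  #1 SA[1]=11  'aababbccaccbbccaccc'
  #2 SA[2]=7  'aaccaababbccaccbbccaccc'
  #3 SA[3]=4  'abaaaccaababbccaccbbccaccc'
  #4 SA[4]=12  'ababbccaccbbccaccc'
  #5 SA[5]=14  'abbccaccbbccaccc'
  #6 SA[6]=8  'accaababbccaccbbccaccc'
  #7 SA[7]=19  'accbbccaccc'
  #8 SA[8]=26  'accc'
  #9 SA[9]=0  'acccabaaaccaababbccaccbbccaccc'
  #10 SA[10]=5  'baaaccaababbccaccbbccaccc'
  #11 SA[11]=13  'babbccaccbbccaccc'
  #12 SA[12]=15  'bbccaccbbccaccc'
  #13 SA[13]=22  'bbccaccc'
  #14 SA[14]=16  'bccaccbbccaccc'
  #15 SA[15]=23  'bccaccc'
  #16 SA[16]=29  'c'
  #17 SA[17]=10  'caababbccaccbbccaccc'
  #18 SA[18]=3  'cabaaaccaababbccaccbbccaccc'
  #19 SA[19]=18  'caccbbccaccc'
  #20 SA[20]=25  'caccc'
  #21 SA[21]=21  'cbbccaccc'
  #22 SA[22]=28  'cc'
  #23 SA[23]=9  'ccaababbccaccbbccaccc'
  #24 SA[24]=2  'ccabaaaccaababbccaccbbccaccc'
  #25 SA[25]=17  'ccaccbbccaccc'
  #26 SA[26]=24  'ccaccc'
  #27 SA[27]=20  'ccbbccaccc'
  #28 SA[28]=27  'ccc'
  #29 SA[29]=1  'cccabaaaccaababbccaccbbccaccc'

SA = [6, 11, 7, 4, 12, 14, 8, 19, 26, 0, 5, 13, 15, 22, 16, 23, 29, 10, 3, 18, 25, 21, 28, 9, 2, 17, 24, 20, 27, 1]
i: (SA[i-1],SA[i]) lcp shared
  1: (6,11) 2 'aa'
  2: (11,7) 2 'aa'
  3: (7,4) 1 'a'
  4: (4,12) 3 'aba'
  5: (12,14) 2 'ab'
  6: (14,8) 1 'a'
  7: (8,19) 3 'acc'
  8: (19,26) 3 'acc'
  9: (26,0) 4 'accc'
  10: (0,5) 0 ''
  11: (5,13) 2 'ba'
  12: (13,15) 1 'b'
  13: (15,22) 7 'bbccacc'
  14: (22,16) 1 'b'
  15: (16,23) 6 'bccacc'
  16: (23,29) 0 ''
  17: (29,10) 1 'c'
  18: (10,3) 2 'ca'
  19: (3,18) 2 'ca'
  20: (18,25) 4 'cacc'
  21: (25,21) 1 'c'
  22: (21,28) 1 'c'
  23: (28,9) 2 'cc'
  24: (9,2) 3 'cca'
  25: (2,17) 3 'cca'
  26: (17,24) 5 'ccacc'
  27: (24,20) 2 'cc'
  28: (20,27) 2 'cc'
  29: (27,1) 3 'ccc'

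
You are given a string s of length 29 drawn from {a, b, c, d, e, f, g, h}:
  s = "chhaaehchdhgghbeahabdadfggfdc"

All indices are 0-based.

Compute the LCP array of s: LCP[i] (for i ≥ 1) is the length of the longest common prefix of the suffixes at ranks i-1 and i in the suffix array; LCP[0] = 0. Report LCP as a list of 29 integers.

[0, 1, 1, 1, 1, 0, 1, 0, 1, 2, 0, 1, 1, 1, 0, 1, 0, 1, 0, 1, 2, 1, 0, 2, 1, 1, 1, 1, 1]

sorted suffixes:
  #0 SA[0]=3  'aaehchdhgghbeahabdadfggfdc'
  #1 SA[1]=18  'abdadfggfdc'
  #2 SA[2]=21  'adfggfdc'
  #3 SA[3]=4  'aehchdhgghbeahabdadfggfdc'
  #4 SA[4]=16  'ahabdadfggfdc'
  #5 SA[5]=19  'bdadfggfdc'
  #6 SA[6]=14  'beahabdadfggfdc'
  #7 SA[7]=28  'c'
  #8 SA[8]=7  'chdhgghbeahabdadfggfdc'
  #9 SA[9]=0  'chhaaehchdhgghbeahabdadfggfdc'
  #10 SA[10]=20  'dadfggfdc'
  #11 SA[11]=27  'dc'
  #12 SA[12]=22  'dfggfdc'
  #13 SA[13]=9  'dhgghbeahabdadfggfdc'
  #14 SA[14]=15  'eahabdadfggfdc'
  #15 SA[15]=5  'ehchdhgghbeahabdadfggfdc'
  #16 SA[16]=26  'fdc'
  #17 SA[17]=23  'fggfdc'
  #18 SA[18]=25  'gfdc'
  #19 SA[19]=24  'ggfdc'
  #20 SA[20]=11  'gghbeahabdadfggfdc'
  #21 SA[21]=12  'ghbeahabdadfggfdc'
  #22 SA[22]=2  'haaehchdhgghbeahabdadfggfdc'
  #23 SA[23]=17  'habdadfggfdc'
  #24 SA[24]=13  'hbeahabdadfggfdc'
  #25 SA[25]=6  'hchdhgghbeahabdadfggfdc'
  #26 SA[26]=8  'hdhgghbeahabdadfggfdc'
  #27 SA[27]=10  'hgghbeahabdadfggfdc'
  #28 SA[28]=1  'hhaaehchdhgghbeahabdadfggfdc'

SA = [3, 18, 21, 4, 16, 19, 14, 28, 7, 0, 20, 27, 22, 9, 15, 5, 26, 23, 25, 24, 11, 12, 2, 17, 13, 6, 8, 10, 1]
[i] adj suffixes → lcp
  [1] 3/18 → 1 ('a')
  [2] 18/21 → 1 ('a')
  [3] 21/4 → 1 ('a')
  [4] 4/16 → 1 ('a')
  [5] 16/19 → 0 ('')
  [6] 19/14 → 1 ('b')
  [7] 14/28 → 0 ('')
  [8] 28/7 → 1 ('c')
  [9] 7/0 → 2 ('ch')
  [10] 0/20 → 0 ('')
  [11] 20/27 → 1 ('d')
  [12] 27/22 → 1 ('d')
  [13] 22/9 → 1 ('d')
  [14] 9/15 → 0 ('')
  [15] 15/5 → 1 ('e')
  [16] 5/26 → 0 ('')
  [17] 26/23 → 1 ('f')
  [18] 23/25 → 0 ('')
  [19] 25/24 → 1 ('g')
  [20] 24/11 → 2 ('gg')
  [21] 11/12 → 1 ('g')
  [22] 12/2 → 0 ('')
  [23] 2/17 → 2 ('ha')
  [24] 17/13 → 1 ('h')
  [25] 13/6 → 1 ('h')
  [26] 6/8 → 1 ('h')
  [27] 8/10 → 1 ('h')
  [28] 10/1 → 1 ('h')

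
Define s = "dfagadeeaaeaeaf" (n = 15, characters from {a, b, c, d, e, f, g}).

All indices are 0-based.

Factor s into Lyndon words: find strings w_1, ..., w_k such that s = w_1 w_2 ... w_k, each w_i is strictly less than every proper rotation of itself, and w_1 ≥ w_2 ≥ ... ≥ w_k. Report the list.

["df", "ag", "adee", "aaeaeaf"]

emit factor 1: 'df' (i=0, period=2)
emit factor 2: 'ag' (i=2, period=2)
emit factor 3: 'adee' (i=4, period=4)
emit factor 4: 'aaeaeaf' (i=8, period=7)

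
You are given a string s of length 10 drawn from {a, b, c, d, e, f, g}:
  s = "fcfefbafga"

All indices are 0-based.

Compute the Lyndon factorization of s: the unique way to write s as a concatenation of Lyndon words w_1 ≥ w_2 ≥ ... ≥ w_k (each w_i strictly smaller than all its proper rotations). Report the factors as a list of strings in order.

["f", "cfef", "b", "afg", "a"]

emit factor 1: 'f' (i=0, period=1)
emit factor 2: 'cfef' (i=1, period=4)
emit factor 3: 'b' (i=5, period=1)
emit factor 4: 'afg' (i=6, period=3)
emit factor 5: 'a' (i=9, period=1)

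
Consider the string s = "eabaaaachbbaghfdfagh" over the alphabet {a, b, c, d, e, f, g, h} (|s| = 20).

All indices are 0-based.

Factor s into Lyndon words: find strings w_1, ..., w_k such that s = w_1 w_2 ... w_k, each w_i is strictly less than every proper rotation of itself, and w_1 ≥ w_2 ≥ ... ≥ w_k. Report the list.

emit factor 1: 'e' (i=0, period=1)
emit factor 2: 'ab' (i=1, period=2)
emit factor 3: 'aaaachbbaghfdfagh' (i=3, period=17)

["e", "ab", "aaaachbbaghfdfagh"]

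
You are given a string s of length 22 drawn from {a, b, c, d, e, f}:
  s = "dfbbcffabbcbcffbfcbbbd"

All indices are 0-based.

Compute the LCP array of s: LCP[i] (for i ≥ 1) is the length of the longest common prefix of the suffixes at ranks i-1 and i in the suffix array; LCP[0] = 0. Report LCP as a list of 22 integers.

[0, 0, 2, 3, 2, 1, 2, 4, 1, 1, 0, 2, 1, 3, 0, 1, 0, 1, 2, 1, 1, 2]

rank | idx | suffix
   0 |   7 | abbcbcffbfcbbbd
   1 |  18 | bbbd
   2 |   8 | bbcbcffbfcbbbd
   3 |   2 | bbcffabbcbcffbfcbbbd
   4 |  19 | bbd
   5 |   9 | bcbcffbfcbbbd
   6 |   3 | bcffabbcbcffbfcbbbd
   7 |  11 | bcffbfcbbbd
   8 |  20 | bd
   9 |  15 | bfcbbbd
  10 |  17 | cbbbd
  11 |  10 | cbcffbfcbbbd
  12 |   4 | cffabbcbcffbfcbbbd
  13 |  12 | cffbfcbbbd
  14 |  21 | d
  15 |   0 | dfbbcffabbcbcffbfcbbbd
  16 |   6 | fabbcbcffbfcbbbd
  17 |   1 | fbbcffabbcbcffbfcbbbd
  18 |  14 | fbfcbbbd
  19 |  16 | fcbbbd
  20 |   5 | ffabbcbcffbfcbbbd
  21 |  13 | ffbfcbbbd

SA = [7, 18, 8, 2, 19, 9, 3, 11, 20, 15, 17, 10, 4, 12, 21, 0, 6, 1, 14, 16, 5, 13]
[i] adj suffixes → lcp
  [1] 7/18 → 0 ('')
  [2] 18/8 → 2 ('bb')
  [3] 8/2 → 3 ('bbc')
  [4] 2/19 → 2 ('bb')
  [5] 19/9 → 1 ('b')
  [6] 9/3 → 2 ('bc')
  [7] 3/11 → 4 ('bcff')
  [8] 11/20 → 1 ('b')
  [9] 20/15 → 1 ('b')
  [10] 15/17 → 0 ('')
  [11] 17/10 → 2 ('cb')
  [12] 10/4 → 1 ('c')
  [13] 4/12 → 3 ('cff')
  [14] 12/21 → 0 ('')
  [15] 21/0 → 1 ('d')
  [16] 0/6 → 0 ('')
  [17] 6/1 → 1 ('f')
  [18] 1/14 → 2 ('fb')
  [19] 14/16 → 1 ('f')
  [20] 16/5 → 1 ('f')
  [21] 5/13 → 2 ('ff')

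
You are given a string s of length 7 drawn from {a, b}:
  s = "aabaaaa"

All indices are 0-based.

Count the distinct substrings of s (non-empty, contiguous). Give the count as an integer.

19

sorted suffixes:
  #0 SA[0]=6  'a'
  #1 SA[1]=5  'aa'
  #2 SA[2]=4  'aaa'
  #3 SA[3]=3  'aaaa'
  #4 SA[4]=0  'aabaaaa'
  #5 SA[5]=1  'abaaaa'
  #6 SA[6]=2  'baaaa'

SA = [6, 5, 4, 3, 0, 1, 2]
[i] adj suffixes → lcp
  [1] 6/5 → 1 ('a')
  [2] 5/4 → 2 ('aa')
  [3] 4/3 → 3 ('aaa')
  [4] 3/0 → 2 ('aa')
  [5] 0/1 → 1 ('a')
  [6] 1/2 → 0 ('')

n(n+1)/2 = 7·8/2 = 28
Σ LCP = 0 + 1 + 2 + 3 + 2 + 1 + 0 = 9
distinct = 28 − 9 = 19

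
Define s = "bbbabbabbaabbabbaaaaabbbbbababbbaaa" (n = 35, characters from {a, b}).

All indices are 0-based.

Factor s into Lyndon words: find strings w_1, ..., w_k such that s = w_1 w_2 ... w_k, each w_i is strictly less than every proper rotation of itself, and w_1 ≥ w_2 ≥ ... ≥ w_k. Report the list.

emit factor 1: 'b' (i=0, period=1)
emit factor 2: 'b' (i=1, period=1)
emit factor 3: 'b' (i=2, period=1)
emit factor 4: 'abb' (i=3, period=3)
emit factor 5: 'abb' (i=6, period=3)
emit factor 6: 'aabbabb' (i=9, period=7)
emit factor 7: 'aaaaabbbbbababbb' (i=16, period=16)
emit factor 8: 'a' (i=32, period=1)
emit factor 9: 'a' (i=33, period=1)
emit factor 10: 'a' (i=34, period=1)

["b", "b", "b", "abb", "abb", "aabbabb", "aaaaabbbbbababbb", "a", "a", "a"]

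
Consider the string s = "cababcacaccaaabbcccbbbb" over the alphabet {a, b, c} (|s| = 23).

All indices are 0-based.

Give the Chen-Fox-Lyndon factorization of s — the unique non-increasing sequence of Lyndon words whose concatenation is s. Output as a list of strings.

emit factor 1: 'c' (i=0, period=1)
emit factor 2: 'ababcacacc' (i=1, period=10)
emit factor 3: 'aaabbcccbbbb' (i=11, period=12)

["c", "ababcacacc", "aaabbcccbbbb"]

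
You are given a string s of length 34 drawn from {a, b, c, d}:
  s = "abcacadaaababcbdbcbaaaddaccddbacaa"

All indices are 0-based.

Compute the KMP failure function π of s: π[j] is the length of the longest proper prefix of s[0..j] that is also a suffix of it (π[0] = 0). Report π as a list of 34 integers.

π[0] = 0
j=1 s[j]='b': π[1]=0 (border '')
j=2 s[j]='c': π[2]=0 (border '')
j=3 s[j]='a': π[3]=1 (border 'a')
j=4 s[j]='c': k: 1→0; π[4]=0 (border '')
j=5 s[j]='a': π[5]=1 (border 'a')
j=6 s[j]='d': k: 1→0; π[6]=0 (border '')
j=7 s[j]='a': π[7]=1 (border 'a')
j=8 s[j]='a': k: 1→0; π[8]=1 (border 'a')
j=9 s[j]='a': k: 1→0; π[9]=1 (border 'a')
j=10 s[j]='b': π[10]=2 (border 'ab')
j=11 s[j]='a': k: 2→0; π[11]=1 (border 'a')
j=12 s[j]='b': π[12]=2 (border 'ab')
j=13 s[j]='c': π[13]=3 (border 'abc')
j=14 s[j]='b': k: 3→0; π[14]=0 (border '')
j=15 s[j]='d': π[15]=0 (border '')
j=16 s[j]='b': π[16]=0 (border '')
j=17 s[j]='c': π[17]=0 (border '')
j=18 s[j]='b': π[18]=0 (border '')
j=19 s[j]='a': π[19]=1 (border 'a')
j=20 s[j]='a': k: 1→0; π[20]=1 (border 'a')
j=21 s[j]='a': k: 1→0; π[21]=1 (border 'a')
j=22 s[j]='d': k: 1→0; π[22]=0 (border '')
j=23 s[j]='d': π[23]=0 (border '')
j=24 s[j]='a': π[24]=1 (border 'a')
j=25 s[j]='c': k: 1→0; π[25]=0 (border '')
j=26 s[j]='c': π[26]=0 (border '')
j=27 s[j]='d': π[27]=0 (border '')
j=28 s[j]='d': π[28]=0 (border '')
j=29 s[j]='b': π[29]=0 (border '')
j=30 s[j]='a': π[30]=1 (border 'a')
j=31 s[j]='c': k: 1→0; π[31]=0 (border '')
j=32 s[j]='a': π[32]=1 (border 'a')
j=33 s[j]='a': k: 1→0; π[33]=1 (border 'a')

[0, 0, 0, 1, 0, 1, 0, 1, 1, 1, 2, 1, 2, 3, 0, 0, 0, 0, 0, 1, 1, 1, 0, 0, 1, 0, 0, 0, 0, 0, 1, 0, 1, 1]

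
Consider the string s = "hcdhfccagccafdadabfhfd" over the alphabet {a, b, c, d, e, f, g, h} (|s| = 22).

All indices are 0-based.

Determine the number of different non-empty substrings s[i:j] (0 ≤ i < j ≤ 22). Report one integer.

232

rank→(start, suffix):
  0 → (16, 'abfhfd')
  1 → (14, 'adabfhfd')
  2 → (11, 'afdadabfhfd')
  3 → (7, 'agccafdadabfhfd')
  4 → (17, 'bfhfd')
  5 → (10, 'cafdadabfhfd')
  6 → (6, 'cagccafdadabfhfd')
  7 → (9, 'ccafdadabfhfd')
  8 → (5, 'ccagccafdadabfhfd')
  9 → (1, 'cdhfccagccafdadabfhfd')
  10 → (21, 'd')
  11 → (15, 'dabfhfd')
  12 → (13, 'dadabfhfd')
  13 → (2, 'dhfccagccafdadabfhfd')
  14 → (4, 'fccagccafdadabfhfd')
  15 → (20, 'fd')
  16 → (12, 'fdadabfhfd')
  17 → (18, 'fhfd')
  18 → (8, 'gccafdadabfhfd')
  19 → (0, 'hcdhfccagccafdadabfhfd')
  20 → (3, 'hfccagccafdadabfhfd')
  21 → (19, 'hfd')

SA = [16, 14, 11, 7, 17, 10, 6, 9, 5, 1, 21, 15, 13, 2, 4, 20, 12, 18, 8, 0, 3, 19]
[i] adj suffixes → lcp
  [1] 16/14 → 1 ('a')
  [2] 14/11 → 1 ('a')
  [3] 11/7 → 1 ('a')
  [4] 7/17 → 0 ('')
  [5] 17/10 → 0 ('')
  [6] 10/6 → 2 ('ca')
  [7] 6/9 → 1 ('c')
  [8] 9/5 → 3 ('cca')
  [9] 5/1 → 1 ('c')
  [10] 1/21 → 0 ('')
  [11] 21/15 → 1 ('d')
  [12] 15/13 → 2 ('da')
  [13] 13/2 → 1 ('d')
  [14] 2/4 → 0 ('')
  [15] 4/20 → 1 ('f')
  [16] 20/12 → 2 ('fd')
  [17] 12/18 → 1 ('f')
  [18] 18/8 → 0 ('')
  [19] 8/0 → 0 ('')
  [20] 0/3 → 1 ('h')
  [21] 3/19 → 2 ('hf')

n(n+1)/2 = 22·23/2 = 253
Σ LCP = 0 + 1 + 1 + 1 + 0 + 0 + 2 + 1 + 3 + 1 + 0 + 1 + 2 + 1 + 0 + 1 + 2 + 1 + 0 + 0 + 1 + 2 = 21
distinct = 253 − 21 = 232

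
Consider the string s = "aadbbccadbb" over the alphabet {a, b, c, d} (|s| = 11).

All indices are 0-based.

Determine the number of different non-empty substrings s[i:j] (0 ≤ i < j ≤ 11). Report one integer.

sorted suffixes:
  #0 SA[0]=0  'aadbbccadbb'
  #1 SA[1]=7  'adbb'
  #2 SA[2]=1  'adbbccadbb'
  #3 SA[3]=10  'b'
  #4 SA[4]=9  'bb'
  #5 SA[5]=3  'bbccadbb'
  #6 SA[6]=4  'bccadbb'
  #7 SA[7]=6  'cadbb'
  #8 SA[8]=5  'ccadbb'
  #9 SA[9]=8  'dbb'
  #10 SA[10]=2  'dbbccadbb'

SA = [0, 7, 1, 10, 9, 3, 4, 6, 5, 8, 2]
i: (SA[i-1],SA[i]) lcp shared
  1: (0,7) 1 'a'
  2: (7,1) 4 'adbb'
  3: (1,10) 0 ''
  4: (10,9) 1 'b'
  5: (9,3) 2 'bb'
  6: (3,4) 1 'b'
  7: (4,6) 0 ''
  8: (6,5) 1 'c'
  9: (5,8) 0 ''
  10: (8,2) 3 'dbb'

n(n+1)/2 = 11·12/2 = 66
Σ LCP = 0 + 1 + 4 + 0 + 1 + 2 + 1 + 0 + 1 + 0 + 3 = 13
distinct = 66 − 13 = 53

53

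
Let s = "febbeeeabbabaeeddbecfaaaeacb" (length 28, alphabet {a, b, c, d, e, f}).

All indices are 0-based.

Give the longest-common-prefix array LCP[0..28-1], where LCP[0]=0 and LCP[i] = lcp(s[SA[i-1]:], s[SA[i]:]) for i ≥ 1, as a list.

[0, 2, 1, 2, 1, 1, 2, 0, 1, 2, 1, 2, 1, 2, 0, 1, 0, 1, 0, 2, 1, 1, 1, 1, 2, 2, 0, 1]

rank | idx | suffix
   0 |  21 | aaaeacb
   1 |  22 | aaeacb
   2 |  10 | abaeeddbecfaaaeacb
   3 |   7 | abbabaeeddbecfaaaeacb
   4 |  25 | acb
   5 |  23 | aeacb
   6 |  12 | aeeddbecfaaaeacb
   7 |  27 | b
   8 |   9 | babaeeddbecfaaaeacb
   9 |  11 | baeeddbecfaaaeacb
  10 |   8 | bbabaeeddbecfaaaeacb
  11 |   2 | bbeeeabbabaeeddbecfaaaeacb
  12 |  17 | becfaaaeacb
  13 |   3 | beeeabbabaeeddbecfaaaeacb
  14 |  26 | cb
  15 |  19 | cfaaaeacb
  16 |  16 | dbecfaaaeacb
  17 |  15 | ddbecfaaaeacb
  18 |   6 | eabbabaeeddbecfaaaeacb
  19 |  24 | eacb
  20 |   1 | ebbeeeabbabaeeddbecfaaaeacb
  21 |  18 | ecfaaaeacb
  22 |  14 | eddbecfaaaeacb
  23 |   5 | eeabbabaeeddbecfaaaeacb
  24 |  13 | eeddbecfaaaeacb
  25 |   4 | eeeabbabaeeddbecfaaaeacb
  26 |  20 | faaaeacb
  27 |   0 | febbeeeabbabaeeddbecfaaaeacb

SA = [21, 22, 10, 7, 25, 23, 12, 27, 9, 11, 8, 2, 17, 3, 26, 19, 16, 15, 6, 24, 1, 18, 14, 5, 13, 4, 20, 0]
[i] adj suffixes → lcp
  [1] 21/22 → 2 ('aa')
  [2] 22/10 → 1 ('a')
  [3] 10/7 → 2 ('ab')
  [4] 7/25 → 1 ('a')
  [5] 25/23 → 1 ('a')
  [6] 23/12 → 2 ('ae')
  [7] 12/27 → 0 ('')
  [8] 27/9 → 1 ('b')
  [9] 9/11 → 2 ('ba')
  [10] 11/8 → 1 ('b')
  [11] 8/2 → 2 ('bb')
  [12] 2/17 → 1 ('b')
  [13] 17/3 → 2 ('be')
  [14] 3/26 → 0 ('')
  [15] 26/19 → 1 ('c')
  [16] 19/16 → 0 ('')
  [17] 16/15 → 1 ('d')
  [18] 15/6 → 0 ('')
  [19] 6/24 → 2 ('ea')
  [20] 24/1 → 1 ('e')
  [21] 1/18 → 1 ('e')
  [22] 18/14 → 1 ('e')
  [23] 14/5 → 1 ('e')
  [24] 5/13 → 2 ('ee')
  [25] 13/4 → 2 ('ee')
  [26] 4/20 → 0 ('')
  [27] 20/0 → 1 ('f')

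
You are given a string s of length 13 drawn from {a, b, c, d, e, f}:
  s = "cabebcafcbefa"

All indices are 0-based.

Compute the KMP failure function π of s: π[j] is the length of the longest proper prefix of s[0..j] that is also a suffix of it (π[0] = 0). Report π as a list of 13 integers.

[0, 0, 0, 0, 0, 1, 2, 0, 1, 0, 0, 0, 0]

π[0] = 0
j=1 s[j]='a': π[1]=0 (border '')
j=2 s[j]='b': π[2]=0 (border '')
j=3 s[j]='e': π[3]=0 (border '')
j=4 s[j]='b': π[4]=0 (border '')
j=5 s[j]='c': π[5]=1 (border 'c')
j=6 s[j]='a': π[6]=2 (border 'ca')
j=7 s[j]='f': k: 2→0; π[7]=0 (border '')
j=8 s[j]='c': π[8]=1 (border 'c')
j=9 s[j]='b': k: 1→0; π[9]=0 (border '')
j=10 s[j]='e': π[10]=0 (border '')
j=11 s[j]='f': π[11]=0 (border '')
j=12 s[j]='a': π[12]=0 (border '')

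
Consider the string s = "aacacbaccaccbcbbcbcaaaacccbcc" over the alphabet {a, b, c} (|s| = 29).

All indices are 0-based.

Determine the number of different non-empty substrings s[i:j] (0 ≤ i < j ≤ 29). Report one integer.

379

sorted suffixes:
  #0 SA[0]=19  'aaaacccbcc'
  #1 SA[1]=20  'aaacccbcc'
  #2 SA[2]=0  'aacacbaccaccbcbbcbcaaaacccbcc'
  #3 SA[3]=21  'aacccbcc'
  #4 SA[4]=1  'acacbaccaccbcbbcbcaaaacccbcc'
  #5 SA[5]=3  'acbaccaccbcbbcbcaaaacccbcc'
  #6 SA[6]=6  'accaccbcbbcbcaaaacccbcc'
  #7 SA[7]=9  'accbcbbcbcaaaacccbcc'
  #8 SA[8]=22  'acccbcc'
  #9 SA[9]=5  'baccaccbcbbcbcaaaacccbcc'
  #10 SA[10]=14  'bbcbcaaaacccbcc'
  #11 SA[11]=17  'bcaaaacccbcc'
  #12 SA[12]=12  'bcbbcbcaaaacccbcc'
  #13 SA[13]=15  'bcbcaaaacccbcc'
  #14 SA[14]=26  'bcc'
  #15 SA[15]=28  'c'
  #16 SA[16]=18  'caaaacccbcc'
  #17 SA[17]=2  'cacbaccaccbcbbcbcaaaacccbcc'
  #18 SA[18]=8  'caccbcbbcbcaaaacccbcc'
  #19 SA[19]=4  'cbaccaccbcbbcbcaaaacccbcc'
  #20 SA[20]=13  'cbbcbcaaaacccbcc'
  #21 SA[21]=16  'cbcaaaacccbcc'
  #22 SA[22]=11  'cbcbbcbcaaaacccbcc'
  #23 SA[23]=25  'cbcc'
  #24 SA[24]=27  'cc'
  #25 SA[25]=7  'ccaccbcbbcbcaaaacccbcc'
  #26 SA[26]=10  'ccbcbbcbcaaaacccbcc'
  #27 SA[27]=24  'ccbcc'
  #28 SA[28]=23  'cccbcc'

SA = [19, 20, 0, 21, 1, 3, 6, 9, 22, 5, 14, 17, 12, 15, 26, 28, 18, 2, 8, 4, 13, 16, 11, 25, 27, 7, 10, 24, 23]
i: (SA[i-1],SA[i]) lcp shared
  1: (19,20) 3 'aaa'
  2: (20,0) 2 'aa'
  3: (0,21) 3 'aac'
  4: (21,1) 1 'a'
  5: (1,3) 2 'ac'
  6: (3,6) 2 'ac'
  7: (6,9) 3 'acc'
  8: (9,22) 3 'acc'
  9: (22,5) 0 ''
  10: (5,14) 1 'b'
  11: (14,17) 1 'b'
  12: (17,12) 2 'bc'
  13: (12,15) 3 'bcb'
  14: (15,26) 2 'bc'
  15: (26,28) 0 ''
  16: (28,18) 1 'c'
  17: (18,2) 2 'ca'
  18: (2,8) 3 'cac'
  19: (8,4) 1 'c'
  20: (4,13) 2 'cb'
  21: (13,16) 2 'cb'
  22: (16,11) 3 'cbc'
  23: (11,25) 3 'cbc'
  24: (25,27) 1 'c'
  25: (27,7) 2 'cc'
  26: (7,10) 2 'cc'
  27: (10,24) 4 'ccbc'
  28: (24,23) 2 'cc'

n(n+1)/2 = 29·30/2 = 435
Σ LCP = 0 + 3 + 2 + 3 + 1 + 2 + 2 + 3 + 3 + 0 + 1 + 1 + 2 + 3 + 2 + 0 + 1 + 2 + 3 + 1 + 2 + 2 + 3 + 3 + 1 + 2 + 2 + 4 + 2 = 56
distinct = 435 − 56 = 379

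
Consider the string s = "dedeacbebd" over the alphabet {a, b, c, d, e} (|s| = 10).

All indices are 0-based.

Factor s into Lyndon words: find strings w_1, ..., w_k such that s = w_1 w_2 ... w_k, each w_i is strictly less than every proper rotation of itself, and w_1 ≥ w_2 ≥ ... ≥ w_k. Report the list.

emit factor 1: 'de' (i=0, period=2)
emit factor 2: 'de' (i=2, period=2)
emit factor 3: 'acbebd' (i=4, period=6)

["de", "de", "acbebd"]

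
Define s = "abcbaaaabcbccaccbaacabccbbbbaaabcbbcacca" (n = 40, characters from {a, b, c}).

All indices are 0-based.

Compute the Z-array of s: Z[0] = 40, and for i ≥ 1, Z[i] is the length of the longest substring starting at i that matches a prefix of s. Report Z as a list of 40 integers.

Z[0]=40
i=1: fresh scan; Z[1]=0
i=2: fresh scan; Z[2]=0
i=3: fresh scan; Z[3]=0
i=4: fresh scan; Z[4]=1 grow→box=[4,5)
i=5: fresh scan; Z[5]=1 grow→box=[5,6)
i=6: fresh scan; Z[6]=1 grow→box=[6,7)
i=7: fresh scan; Z[7]=4 grow→box=[7,11)
i=8: min(r-i=3, Z[1]=0)=0; Z[8]=0
i=9: min(r-i=2, Z[2]=0)=0; Z[9]=0
i=10: min(r-i=1, Z[3]=0)=0; Z[10]=0
i=11: fresh scan; Z[11]=0
i=12: fresh scan; Z[12]=0
i=13: fresh scan; Z[13]=1 grow→box=[13,14)
i=14: fresh scan; Z[14]=0
i=15: fresh scan; Z[15]=0
i=16: fresh scan; Z[16]=0
i=17: fresh scan; Z[17]=1 grow→box=[17,18)
i=18: fresh scan; Z[18]=1 grow→box=[18,19)
i=19: fresh scan; Z[19]=0
i=20: fresh scan; Z[20]=3 grow→box=[20,23)
i=21: min(r-i=2, Z[1]=0)=0; Z[21]=0
i=22: min(r-i=1, Z[2]=0)=0; Z[22]=0
i=23: fresh scan; Z[23]=0
i=24: fresh scan; Z[24]=0
i=25: fresh scan; Z[25]=0
i=26: fresh scan; Z[26]=0
i=27: fresh scan; Z[27]=0
i=28: fresh scan; Z[28]=1 grow→box=[28,29)
i=29: fresh scan; Z[29]=1 grow→box=[29,30)
i=30: fresh scan; Z[30]=4 grow→box=[30,34)
i=31: min(r-i=3, Z[1]=0)=0; Z[31]=0
i=32: min(r-i=2, Z[2]=0)=0; Z[32]=0
i=33: min(r-i=1, Z[3]=0)=0; Z[33]=0
i=34: fresh scan; Z[34]=0
i=35: fresh scan; Z[35]=0
i=36: fresh scan; Z[36]=1 grow→box=[36,37)
i=37: fresh scan; Z[37]=0
i=38: fresh scan; Z[38]=0
i=39: fresh scan; Z[39]=1 grow→box=[39,40)

[40, 0, 0, 0, 1, 1, 1, 4, 0, 0, 0, 0, 0, 1, 0, 0, 0, 1, 1, 0, 3, 0, 0, 0, 0, 0, 0, 0, 1, 1, 4, 0, 0, 0, 0, 0, 1, 0, 0, 1]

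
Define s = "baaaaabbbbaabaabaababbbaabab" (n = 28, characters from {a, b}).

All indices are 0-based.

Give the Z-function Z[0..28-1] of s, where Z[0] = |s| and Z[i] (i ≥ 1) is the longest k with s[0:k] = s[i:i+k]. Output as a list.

[28, 0, 0, 0, 0, 0, 1, 1, 1, 3, 0, 0, 3, 0, 0, 3, 0, 0, 2, 0, 1, 1, 3, 0, 0, 2, 0, 1]

Z[0]=28
i=1: outside box; Z[1]=0
i=2: outside box; Z[2]=0
i=3: outside box; Z[3]=0
i=4: outside box; Z[4]=0
i=5: outside box; Z[5]=0
i=6: outside box; Z[6]=1 extend→box=[6,7)
i=7: outside box; Z[7]=1 extend→box=[7,8)
i=8: outside box; Z[8]=1 extend→box=[8,9)
i=9: outside box; Z[9]=3 extend→box=[9,12)
i=10: min(r-i=2, Z[1]=0)=0; Z[10]=0
i=11: min(r-i=1, Z[2]=0)=0; Z[11]=0
i=12: outside box; Z[12]=3 extend→box=[12,15)
i=13: min(r-i=2, Z[1]=0)=0; Z[13]=0
i=14: min(r-i=1, Z[2]=0)=0; Z[14]=0
i=15: outside box; Z[15]=3 extend→box=[15,18)
i=16: min(r-i=2, Z[1]=0)=0; Z[16]=0
i=17: min(r-i=1, Z[2]=0)=0; Z[17]=0
i=18: outside box; Z[18]=2 extend→box=[18,20)
i=19: min(r-i=1, Z[1]=0)=0; Z[19]=0
i=20: outside box; Z[20]=1 extend→box=[20,21)
i=21: outside box; Z[21]=1 extend→box=[21,22)
i=22: outside box; Z[22]=3 extend→box=[22,25)
i=23: min(r-i=2, Z[1]=0)=0; Z[23]=0
i=24: min(r-i=1, Z[2]=0)=0; Z[24]=0
i=25: outside box; Z[25]=2 extend→box=[25,27)
i=26: min(r-i=1, Z[1]=0)=0; Z[26]=0
i=27: outside box; Z[27]=1 extend→box=[27,28)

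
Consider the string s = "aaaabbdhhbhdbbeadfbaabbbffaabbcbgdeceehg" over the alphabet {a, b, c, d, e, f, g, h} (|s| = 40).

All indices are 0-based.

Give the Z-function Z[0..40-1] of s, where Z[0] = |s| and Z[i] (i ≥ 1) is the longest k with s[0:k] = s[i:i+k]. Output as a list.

[40, 3, 2, 1, 0, 0, 0, 0, 0, 0, 0, 0, 0, 0, 0, 1, 0, 0, 0, 2, 1, 0, 0, 0, 0, 0, 2, 1, 0, 0, 0, 0, 0, 0, 0, 0, 0, 0, 0, 0]

Z[0]=40
i=1: fresh scan; Z[1]=3 scan→box=[1,4)
i=2: min(r-i=2, Z[1]=3)=2; Z[2]=2
i=3: min(r-i=1, Z[2]=2)=1; Z[3]=1
i=4: fresh scan; Z[4]=0
i=5: fresh scan; Z[5]=0
i=6: fresh scan; Z[6]=0
i=7: fresh scan; Z[7]=0
i=8: fresh scan; Z[8]=0
i=9: fresh scan; Z[9]=0
i=10: fresh scan; Z[10]=0
i=11: fresh scan; Z[11]=0
i=12: fresh scan; Z[12]=0
i=13: fresh scan; Z[13]=0
i=14: fresh scan; Z[14]=0
i=15: fresh scan; Z[15]=1 scan→box=[15,16)
i=16: fresh scan; Z[16]=0
i=17: fresh scan; Z[17]=0
i=18: fresh scan; Z[18]=0
i=19: fresh scan; Z[19]=2 scan→box=[19,21)
i=20: min(r-i=1, Z[1]=3)=1; Z[20]=1
i=21: fresh scan; Z[21]=0
i=22: fresh scan; Z[22]=0
i=23: fresh scan; Z[23]=0
i=24: fresh scan; Z[24]=0
i=25: fresh scan; Z[25]=0
i=26: fresh scan; Z[26]=2 scan→box=[26,28)
i=27: min(r-i=1, Z[1]=3)=1; Z[27]=1
i=28: fresh scan; Z[28]=0
i=29: fresh scan; Z[29]=0
i=30: fresh scan; Z[30]=0
i=31: fresh scan; Z[31]=0
i=32: fresh scan; Z[32]=0
i=33: fresh scan; Z[33]=0
i=34: fresh scan; Z[34]=0
i=35: fresh scan; Z[35]=0
i=36: fresh scan; Z[36]=0
i=37: fresh scan; Z[37]=0
i=38: fresh scan; Z[38]=0
i=39: fresh scan; Z[39]=0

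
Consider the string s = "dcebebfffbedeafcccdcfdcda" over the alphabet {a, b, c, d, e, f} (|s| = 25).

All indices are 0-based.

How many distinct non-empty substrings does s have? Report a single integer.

sorted suffixes:
  #0 SA[0]=24  'a'
  #1 SA[1]=13  'afcccdcfdcda'
  #2 SA[2]=3  'bebfffbedeafcccdcfdcda'
  #3 SA[3]=9  'bedeafcccdcfdcda'
  #4 SA[4]=5  'bfffbedeafcccdcfdcda'
  #5 SA[5]=15  'cccdcfdcda'
  #6 SA[6]=16  'ccdcfdcda'
  #7 SA[7]=22  'cda'
  #8 SA[8]=17  'cdcfdcda'
  #9 SA[9]=1  'cebebfffbedeafcccdcfdcda'
  #10 SA[10]=19  'cfdcda'
  #11 SA[11]=23  'da'
  #12 SA[12]=21  'dcda'
  #13 SA[13]=0  'dcebebfffbedeafcccdcfdcda'
  #14 SA[14]=18  'dcfdcda'
  #15 SA[15]=11  'deafcccdcfdcda'
  #16 SA[16]=12  'eafcccdcfdcda'
  #17 SA[17]=2  'ebebfffbedeafcccdcfdcda'
  #18 SA[18]=4  'ebfffbedeafcccdcfdcda'
  #19 SA[19]=10  'edeafcccdcfdcda'
  #20 SA[20]=8  'fbedeafcccdcfdcda'
  #21 SA[21]=14  'fcccdcfdcda'
  #22 SA[22]=20  'fdcda'
  #23 SA[23]=7  'ffbedeafcccdcfdcda'
  #24 SA[24]=6  'fffbedeafcccdcfdcda'

SA = [24, 13, 3, 9, 5, 15, 16, 22, 17, 1, 19, 23, 21, 0, 18, 11, 12, 2, 4, 10, 8, 14, 20, 7, 6]
i: (SA[i-1],SA[i]) lcp shared
  1: (24,13) 1 'a'
  2: (13,3) 0 ''
  3: (3,9) 2 'be'
  4: (9,5) 1 'b'
  5: (5,15) 0 ''
  6: (15,16) 2 'cc'
  7: (16,22) 1 'c'
  8: (22,17) 2 'cd'
  9: (17,1) 1 'c'
  10: (1,19) 1 'c'
  11: (19,23) 0 ''
  12: (23,21) 1 'd'
  13: (21,0) 2 'dc'
  14: (0,18) 2 'dc'
  15: (18,11) 1 'd'
  16: (11,12) 0 ''
  17: (12,2) 1 'e'
  18: (2,4) 2 'eb'
  19: (4,10) 1 'e'
  20: (10,8) 0 ''
  21: (8,14) 1 'f'
  22: (14,20) 1 'f'
  23: (20,7) 1 'f'
  24: (7,6) 2 'ff'

n(n+1)/2 = 25·26/2 = 325
Σ LCP = 0 + 1 + 0 + 2 + 1 + 0 + 2 + 1 + 2 + 1 + 1 + 0 + 1 + 2 + 2 + 1 + 0 + 1 + 2 + 1 + 0 + 1 + 1 + 1 + 2 = 26
distinct = 325 − 26 = 299

299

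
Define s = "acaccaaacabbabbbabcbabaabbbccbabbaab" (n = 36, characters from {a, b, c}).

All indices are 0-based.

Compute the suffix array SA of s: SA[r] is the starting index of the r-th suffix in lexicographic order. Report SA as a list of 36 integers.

rank | idx | suffix
   0 |   5 | aaacabbabbbabcbabaabbbccbabbaab
   1 |  33 | aab
   2 |  22 | aabbbccbabbaab
   3 |   6 | aacabbabbbabcbabaabbbccbabbaab
   4 |  34 | ab
   5 |  20 | abaabbbccbabbaab
   6 |  30 | abbaab
   7 |   9 | abbabbbabcbabaabbbccbabbaab
   8 |  12 | abbbabcbabaabbbccbabbaab
   9 |  23 | abbbccbabbaab
  10 |  16 | abcbabaabbbccbabbaab
  11 |   7 | acabbabbbabcbabaabbbccbabbaab
  12 |   0 | acaccaaacabbabbbabcbabaabbbccbabbaab
  13 |   2 | accaaacabbabbbabcbabaabbbccbabbaab
  14 |  35 | b
  15 |  32 | baab
  16 |  21 | baabbbccbabbaab
  17 |  19 | babaabbbccbabbaab
  18 |  29 | babbaab
  19 |  11 | babbbabcbabaabbbccbabbaab
  20 |  15 | babcbabaabbbccbabbaab
  21 |  31 | bbaab
  22 |  10 | bbabbbabcbabaabbbccbabbaab
  23 |  14 | bbabcbabaabbbccbabbaab
  24 |  13 | bbbabcbabaabbbccbabbaab
  25 |  24 | bbbccbabbaab
  26 |  25 | bbccbabbaab
  27 |  17 | bcbabaabbbccbabbaab
  28 |  26 | bccbabbaab
  29 |   4 | caaacabbabbbabcbabaabbbccbabbaab
  30 |   8 | cabbabbbabcbabaabbbccbabbaab
  31 |   1 | caccaaacabbabbbabcbabaabbbccbabbaab
  32 |  18 | cbabaabbbccbabbaab
  33 |  28 | cbabbaab
  34 |   3 | ccaaacabbabbbabcbabaabbbccbabbaab
  35 |  27 | ccbabbaab

[5, 33, 22, 6, 34, 20, 30, 9, 12, 23, 16, 7, 0, 2, 35, 32, 21, 19, 29, 11, 15, 31, 10, 14, 13, 24, 25, 17, 26, 4, 8, 1, 18, 28, 3, 27]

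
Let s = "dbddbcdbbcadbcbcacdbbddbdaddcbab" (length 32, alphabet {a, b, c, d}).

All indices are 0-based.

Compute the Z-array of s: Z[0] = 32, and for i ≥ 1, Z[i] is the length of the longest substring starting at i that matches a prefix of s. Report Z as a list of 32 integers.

[32, 0, 1, 2, 0, 0, 2, 0, 0, 0, 0, 2, 0, 0, 0, 0, 0, 0, 2, 0, 0, 1, 3, 0, 1, 0, 1, 1, 0, 0, 0, 0]

Z[0]=32
i=1: fresh scan; Z[1]=0
i=2: fresh scan; Z[2]=1 scan→box=[2,3)
i=3: fresh scan; Z[3]=2 scan→box=[3,5)
i=4: min(r-i=1, Z[1]=0)=0; Z[4]=0
i=5: fresh scan; Z[5]=0
i=6: fresh scan; Z[6]=2 scan→box=[6,8)
i=7: min(r-i=1, Z[1]=0)=0; Z[7]=0
i=8: fresh scan; Z[8]=0
i=9: fresh scan; Z[9]=0
i=10: fresh scan; Z[10]=0
i=11: fresh scan; Z[11]=2 scan→box=[11,13)
i=12: min(r-i=1, Z[1]=0)=0; Z[12]=0
i=13: fresh scan; Z[13]=0
i=14: fresh scan; Z[14]=0
i=15: fresh scan; Z[15]=0
i=16: fresh scan; Z[16]=0
i=17: fresh scan; Z[17]=0
i=18: fresh scan; Z[18]=2 scan→box=[18,20)
i=19: min(r-i=1, Z[1]=0)=0; Z[19]=0
i=20: fresh scan; Z[20]=0
i=21: fresh scan; Z[21]=1 scan→box=[21,22)
i=22: fresh scan; Z[22]=3 scan→box=[22,25)
i=23: min(r-i=2, Z[1]=0)=0; Z[23]=0
i=24: min(r-i=1, Z[2]=1)=1; Z[24]=1
i=25: fresh scan; Z[25]=0
i=26: fresh scan; Z[26]=1 scan→box=[26,27)
i=27: fresh scan; Z[27]=1 scan→box=[27,28)
i=28: fresh scan; Z[28]=0
i=29: fresh scan; Z[29]=0
i=30: fresh scan; Z[30]=0
i=31: fresh scan; Z[31]=0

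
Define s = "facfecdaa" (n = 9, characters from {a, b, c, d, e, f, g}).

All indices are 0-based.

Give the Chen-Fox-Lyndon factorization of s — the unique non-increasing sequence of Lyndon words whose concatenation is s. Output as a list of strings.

emit factor 1: 'f' (i=0, period=1)
emit factor 2: 'acfecd' (i=1, period=6)
emit factor 3: 'a' (i=7, period=1)
emit factor 4: 'a' (i=8, period=1)

["f", "acfecd", "a", "a"]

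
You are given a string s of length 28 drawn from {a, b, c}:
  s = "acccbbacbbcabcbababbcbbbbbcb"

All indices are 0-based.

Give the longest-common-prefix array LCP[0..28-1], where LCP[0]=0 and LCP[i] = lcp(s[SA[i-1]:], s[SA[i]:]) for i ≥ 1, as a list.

rank | idx | suffix
   0 |  15 | ababbcbbbbbcb
   1 |  17 | abbcbbbbbcb
   2 |  11 | abcbababbcbbbbbcb
   3 |   6 | acbbcabcbababbcbbbbbcb
   4 |   0 | acccbbacbbcabcbababbcbbbbbcb
   5 |  27 | b
   6 |  14 | bababbcbbbbbcb
   7 |  16 | babbcbbbbbcb
   8 |   5 | bacbbcabcbababbcbbbbbcb
   9 |   4 | bbacbbcabcbababbcbbbbbcb
  10 |  21 | bbbbbcb
  11 |  22 | bbbbcb
  12 |  23 | bbbcb
  13 |   8 | bbcabcbababbcbbbbbcb
  14 |  24 | bbcb
  15 |  18 | bbcbbbbbcb
  16 |   9 | bcabcbababbcbbbbbcb
  17 |  25 | bcb
  18 |  12 | bcbababbcbbbbbcb
  19 |  19 | bcbbbbbcb
  20 |  10 | cabcbababbcbbbbbcb
  21 |  26 | cb
  22 |  13 | cbababbcbbbbbcb
  23 |   3 | cbbacbbcabcbababbcbbbbbcb
  24 |  20 | cbbbbbcb
  25 |   7 | cbbcabcbababbcbbbbbcb
  26 |   2 | ccbbacbbcabcbababbcbbbbbcb
  27 |   1 | cccbbacbbcabcbababbcbbbbbcb

SA = [15, 17, 11, 6, 0, 27, 14, 16, 5, 4, 21, 22, 23, 8, 24, 18, 9, 25, 12, 19, 10, 26, 13, 3, 20, 7, 2, 1]
i: (SA[i-1],SA[i]) lcp shared
  1: (15,17) 2 'ab'
  2: (17,11) 2 'ab'
  3: (11,6) 1 'a'
  4: (6,0) 2 'ac'
  5: (0,27) 0 ''
  6: (27,14) 1 'b'
  7: (14,16) 3 'bab'
  8: (16,5) 2 'ba'
  9: (5,4) 1 'b'
  10: (4,21) 2 'bb'
  11: (21,22) 4 'bbbb'
  12: (22,23) 3 'bbb'
  13: (23,8) 2 'bb'
  14: (8,24) 3 'bbc'
  15: (24,18) 4 'bbcb'
  16: (18,9) 1 'b'
  17: (9,25) 2 'bc'
  18: (25,12) 3 'bcb'
  19: (12,19) 3 'bcb'
  20: (19,10) 0 ''
  21: (10,26) 1 'c'
  22: (26,13) 2 'cb'
  23: (13,3) 2 'cb'
  24: (3,20) 3 'cbb'
  25: (20,7) 3 'cbb'
  26: (7,2) 1 'c'
  27: (2,1) 2 'cc'

[0, 2, 2, 1, 2, 0, 1, 3, 2, 1, 2, 4, 3, 2, 3, 4, 1, 2, 3, 3, 0, 1, 2, 2, 3, 3, 1, 2]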